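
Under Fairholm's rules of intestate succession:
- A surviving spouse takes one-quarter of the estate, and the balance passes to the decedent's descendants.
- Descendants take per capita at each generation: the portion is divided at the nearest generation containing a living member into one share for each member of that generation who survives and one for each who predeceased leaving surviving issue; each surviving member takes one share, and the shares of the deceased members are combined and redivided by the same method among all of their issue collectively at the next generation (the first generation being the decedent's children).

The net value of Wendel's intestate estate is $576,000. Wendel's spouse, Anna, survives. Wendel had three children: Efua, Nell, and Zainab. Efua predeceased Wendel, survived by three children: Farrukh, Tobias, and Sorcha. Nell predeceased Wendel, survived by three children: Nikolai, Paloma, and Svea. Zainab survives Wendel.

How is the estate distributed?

Anna takes one-quarter of $576,000 = $144,000. The remaining $432,000 passes to the descendants.
The descendants' portion ($432,000) is divided at the children's generation into 3 shares of $144,000. Zainab takes $144,000. The 2 shares of the deceased (Efua and Nell) are combined into a pool of $288,000.
That pool ($288,000) is divided at the grandchildren's generation equally among Farrukh, Tobias, Sorcha, Nikolai, Paloma, and Svea: $48,000 each.

Anna: $144,000; Farrukh: $48,000; Tobias: $48,000; Sorcha: $48,000; Nikolai: $48,000; Paloma: $48,000; Svea: $48,000; Zainab: $144,000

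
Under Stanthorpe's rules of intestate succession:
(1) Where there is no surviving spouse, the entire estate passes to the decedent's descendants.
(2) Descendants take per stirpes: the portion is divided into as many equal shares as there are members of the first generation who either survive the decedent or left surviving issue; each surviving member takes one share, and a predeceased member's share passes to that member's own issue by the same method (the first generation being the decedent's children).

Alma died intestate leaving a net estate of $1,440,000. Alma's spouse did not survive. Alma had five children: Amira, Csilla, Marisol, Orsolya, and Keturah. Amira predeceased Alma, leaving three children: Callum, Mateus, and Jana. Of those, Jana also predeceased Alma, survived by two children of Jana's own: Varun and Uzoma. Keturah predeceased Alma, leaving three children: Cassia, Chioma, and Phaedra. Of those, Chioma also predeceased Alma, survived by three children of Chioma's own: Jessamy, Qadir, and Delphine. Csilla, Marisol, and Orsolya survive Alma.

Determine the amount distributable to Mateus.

Mateus receives $96,000.

The entire $1,440,000 passes to the descendants.
That amount ($1,440,000) is divided into 5 shares of $288,000: Csilla, Marisol, and Orsolya each take $288,000; Amira's $288,000 share passes to Amira's issue; Keturah's $288,000 share passes to Keturah's issue.
Amira's share ($288,000) is divided into 3 shares of $96,000: Callum and Mateus each take $96,000; Jana's $96,000 share passes to Jana's issue.
Jana's share ($96,000) is divided into 2 shares of $48,000: Varun and Uzoma each take $48,000.
Keturah's share ($288,000) is divided into 3 shares of $96,000: Cassia and Phaedra each take $96,000; Chioma's $96,000 share passes to Chioma's issue.
Chioma's share ($96,000) is divided into 3 shares of $32,000: Jessamy, Qadir, and Delphine each take $32,000.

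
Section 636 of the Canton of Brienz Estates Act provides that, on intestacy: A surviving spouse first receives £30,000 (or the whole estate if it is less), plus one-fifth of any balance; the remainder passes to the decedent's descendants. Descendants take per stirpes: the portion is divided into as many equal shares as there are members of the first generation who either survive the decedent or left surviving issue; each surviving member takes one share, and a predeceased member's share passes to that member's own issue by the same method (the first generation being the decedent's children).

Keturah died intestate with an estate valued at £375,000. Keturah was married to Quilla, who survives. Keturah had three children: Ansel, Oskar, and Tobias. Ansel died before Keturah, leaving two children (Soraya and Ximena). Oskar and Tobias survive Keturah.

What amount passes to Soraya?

Quilla first takes £30,000, leaving a balance of £345,000. Quilla then takes one-fifth of the balance (£69,000), for a total of £99,000. The remaining £276,000 passes to the descendants.
The descendants' portion (£276,000) is divided into 3 shares of £92,000: Oskar and Tobias each take £92,000; Ansel's £92,000 share passes to Ansel's issue.
Ansel's share (£92,000) is divided into 2 shares of £46,000: Soraya and Ximena each take £46,000.

Soraya receives £46,000.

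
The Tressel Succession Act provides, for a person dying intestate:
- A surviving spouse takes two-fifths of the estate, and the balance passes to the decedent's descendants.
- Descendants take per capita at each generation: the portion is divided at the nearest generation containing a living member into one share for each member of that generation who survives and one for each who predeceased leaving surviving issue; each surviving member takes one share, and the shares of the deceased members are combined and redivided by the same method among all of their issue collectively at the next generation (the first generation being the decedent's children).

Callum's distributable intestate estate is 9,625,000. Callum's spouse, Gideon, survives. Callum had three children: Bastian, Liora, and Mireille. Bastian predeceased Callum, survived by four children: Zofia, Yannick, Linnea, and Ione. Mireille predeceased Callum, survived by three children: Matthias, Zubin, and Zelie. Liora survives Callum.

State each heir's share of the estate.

Gideon: 3,850,000; Zofia: 550,000; Yannick: 550,000; Linnea: 550,000; Ione: 550,000; Liora: 1,925,000; Matthias: 550,000; Zubin: 550,000; Zelie: 550,000

Gideon takes two-fifths of 9,625,000 = 3,850,000. The remaining 5,775,000 passes to the descendants.
The descendants' portion (5,775,000) is divided at the children's generation into 3 shares of 1,925,000. Liora takes 1,925,000. The 2 shares of the deceased (Bastian and Mireille) are combined into a pool of 3,850,000.
That pool (3,850,000) is divided at the grandchildren's generation equally among Zofia, Yannick, Linnea, Ione, Matthias, Zubin, and Zelie: 550,000 each.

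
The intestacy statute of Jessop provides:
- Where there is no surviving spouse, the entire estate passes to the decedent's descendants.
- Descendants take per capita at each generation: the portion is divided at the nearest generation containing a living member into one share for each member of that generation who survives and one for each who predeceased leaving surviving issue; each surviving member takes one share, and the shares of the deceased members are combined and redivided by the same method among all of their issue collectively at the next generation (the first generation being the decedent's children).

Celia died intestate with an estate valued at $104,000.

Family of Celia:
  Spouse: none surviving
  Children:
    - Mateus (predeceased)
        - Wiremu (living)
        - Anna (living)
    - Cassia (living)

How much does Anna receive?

The entire $104,000 passes to the descendants.
That amount ($104,000) is divided at the children's generation into 2 shares of $52,000. Cassia takes $52,000. The remaining share for the deceased Mateus ($52,000) is carried to the next generation.
That pool ($52,000) is divided at the grandchildren's generation equally among Wiremu and Anna: $26,000 each.

Anna receives $26,000.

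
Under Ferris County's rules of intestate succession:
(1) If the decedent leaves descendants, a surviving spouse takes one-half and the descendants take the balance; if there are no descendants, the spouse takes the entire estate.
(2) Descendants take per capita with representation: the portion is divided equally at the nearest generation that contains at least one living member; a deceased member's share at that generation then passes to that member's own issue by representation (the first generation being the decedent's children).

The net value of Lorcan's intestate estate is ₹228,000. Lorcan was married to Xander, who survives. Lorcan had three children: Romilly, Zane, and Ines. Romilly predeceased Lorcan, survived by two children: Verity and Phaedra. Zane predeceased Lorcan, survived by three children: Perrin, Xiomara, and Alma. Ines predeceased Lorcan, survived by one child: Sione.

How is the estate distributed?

Xander: ₹114,000; Verity: ₹19,000; Phaedra: ₹19,000; Perrin: ₹19,000; Xiomara: ₹19,000; Alma: ₹19,000; Sione: ₹19,000

Xander takes one-half of ₹228,000 = ₹114,000. The remaining ₹114,000 passes to the descendants.
No child survives, so the initial division is made at the grandchildren's generation.
The descendants' portion (₹114,000) is divided into 6 shares of ₹19,000: Verity, Phaedra, Perrin, Xiomara, Alma, and Sione each take ₹19,000.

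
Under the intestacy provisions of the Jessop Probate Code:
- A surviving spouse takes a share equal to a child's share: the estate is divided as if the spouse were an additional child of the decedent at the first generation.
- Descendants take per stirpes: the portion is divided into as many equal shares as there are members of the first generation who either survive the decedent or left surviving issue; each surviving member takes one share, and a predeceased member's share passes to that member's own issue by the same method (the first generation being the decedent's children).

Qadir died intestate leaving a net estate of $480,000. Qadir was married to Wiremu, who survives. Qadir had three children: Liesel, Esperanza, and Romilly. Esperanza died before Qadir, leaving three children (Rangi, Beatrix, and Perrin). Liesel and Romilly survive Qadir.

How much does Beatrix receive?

Beatrix receives $40,000.

The spouse counts as an additional share at the children's level, so there are 4 primary shares of $120,000. Wiremu takes one such share ($120,000).
The children's combined portion ($360,000) is divided into 3 shares of $120,000: Liesel and Romilly each take $120,000; Esperanza's $120,000 share passes to Esperanza's issue.
Esperanza's share ($120,000) is divided into 3 shares of $40,000: Rangi, Beatrix, and Perrin each take $40,000.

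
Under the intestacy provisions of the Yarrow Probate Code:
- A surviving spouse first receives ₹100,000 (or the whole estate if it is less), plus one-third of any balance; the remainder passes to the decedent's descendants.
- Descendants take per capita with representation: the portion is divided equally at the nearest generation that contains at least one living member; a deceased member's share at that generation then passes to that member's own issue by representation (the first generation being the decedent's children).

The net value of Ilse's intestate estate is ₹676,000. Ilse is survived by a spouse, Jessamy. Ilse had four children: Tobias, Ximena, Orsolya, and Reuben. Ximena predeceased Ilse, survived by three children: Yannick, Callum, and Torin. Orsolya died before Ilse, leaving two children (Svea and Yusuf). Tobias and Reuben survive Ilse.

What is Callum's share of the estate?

Jessamy first takes ₹100,000, leaving a balance of ₹576,000. Jessamy then takes one-third of the balance (₹192,000), for a total of ₹292,000. The remaining ₹384,000 passes to the descendants.
The descendants' portion (₹384,000) is divided into 4 shares of ₹96,000: Tobias and Reuben each take ₹96,000; Ximena's ₹96,000 share passes to Ximena's issue; Orsolya's ₹96,000 share passes to Orsolya's issue.
Ximena's share (₹96,000) is divided into 3 shares of ₹32,000: Yannick, Callum, and Torin each take ₹32,000.
Orsolya's share (₹96,000) is divided into 2 shares of ₹48,000: Svea and Yusuf each take ₹48,000.

Callum receives ₹32,000.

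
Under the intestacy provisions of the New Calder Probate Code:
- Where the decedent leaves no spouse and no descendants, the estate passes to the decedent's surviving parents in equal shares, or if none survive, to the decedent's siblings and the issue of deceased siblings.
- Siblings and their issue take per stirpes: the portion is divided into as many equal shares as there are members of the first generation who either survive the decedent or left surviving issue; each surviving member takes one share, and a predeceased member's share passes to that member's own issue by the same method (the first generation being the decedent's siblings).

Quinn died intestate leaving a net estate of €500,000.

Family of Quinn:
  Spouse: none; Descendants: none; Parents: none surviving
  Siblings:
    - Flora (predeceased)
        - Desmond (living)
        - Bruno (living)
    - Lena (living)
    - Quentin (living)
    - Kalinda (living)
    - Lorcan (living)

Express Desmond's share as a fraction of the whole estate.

The entire €500,000 passes to the siblings and their issue.
That amount (€500,000) is divided into 5 shares of €100,000: Lena, Quentin, Kalinda, and Lorcan each take €100,000; Flora's €100,000 share passes to Flora's issue.
Flora's share (€100,000) is divided into 2 shares of €50,000: Desmond and Bruno each take €50,000.

Desmond receives 1/10 of the estate.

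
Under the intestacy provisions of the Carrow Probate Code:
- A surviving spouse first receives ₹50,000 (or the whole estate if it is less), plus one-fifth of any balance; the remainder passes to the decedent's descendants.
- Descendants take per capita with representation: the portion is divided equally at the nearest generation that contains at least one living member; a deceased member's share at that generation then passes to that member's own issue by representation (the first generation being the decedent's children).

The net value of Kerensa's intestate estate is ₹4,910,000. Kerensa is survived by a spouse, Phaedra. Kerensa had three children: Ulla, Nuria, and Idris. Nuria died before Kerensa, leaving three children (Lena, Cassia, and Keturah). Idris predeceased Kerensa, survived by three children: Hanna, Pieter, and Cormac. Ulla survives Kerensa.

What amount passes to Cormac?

Phaedra first takes ₹50,000, leaving a balance of ₹4,860,000. Phaedra then takes one-fifth of the balance (₹972,000), for a total of ₹1,022,000. The remaining ₹3,888,000 passes to the descendants.
The descendants' portion (₹3,888,000) is divided into 3 shares of ₹1,296,000: Ulla takes ₹1,296,000; Nuria's ₹1,296,000 share passes to Nuria's issue; Idris's ₹1,296,000 share passes to Idris's issue.
Nuria's share (₹1,296,000) is divided into 3 shares of ₹432,000: Lena, Cassia, and Keturah each take ₹432,000.
Idris's share (₹1,296,000) is divided into 3 shares of ₹432,000: Hanna, Pieter, and Cormac each take ₹432,000.

Cormac receives ₹432,000.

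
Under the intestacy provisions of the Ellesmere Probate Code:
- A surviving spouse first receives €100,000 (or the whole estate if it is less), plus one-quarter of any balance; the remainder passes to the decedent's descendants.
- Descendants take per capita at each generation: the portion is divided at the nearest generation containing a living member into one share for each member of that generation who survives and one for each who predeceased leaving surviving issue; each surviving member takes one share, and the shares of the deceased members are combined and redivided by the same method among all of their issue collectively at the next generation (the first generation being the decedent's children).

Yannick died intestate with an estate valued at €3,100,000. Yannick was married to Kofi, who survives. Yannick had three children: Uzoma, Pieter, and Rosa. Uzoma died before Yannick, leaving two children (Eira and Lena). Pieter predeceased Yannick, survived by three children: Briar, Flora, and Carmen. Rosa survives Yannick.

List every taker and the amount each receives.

Kofi first takes €100,000, leaving a balance of €3,000,000. Kofi then takes one-quarter of the balance (€750,000), for a total of €850,000. The remaining €2,250,000 passes to the descendants.
The descendants' portion (€2,250,000) is divided at the children's generation into 3 shares of €750,000. Rosa takes €750,000. The 2 shares of the deceased (Uzoma and Pieter) are combined into a pool of €1,500,000.
That pool (€1,500,000) is divided at the grandchildren's generation equally among Eira, Lena, Briar, Flora, and Carmen: €300,000 each.

Kofi: €850,000; Eira: €300,000; Lena: €300,000; Briar: €300,000; Flora: €300,000; Carmen: €300,000; Rosa: €750,000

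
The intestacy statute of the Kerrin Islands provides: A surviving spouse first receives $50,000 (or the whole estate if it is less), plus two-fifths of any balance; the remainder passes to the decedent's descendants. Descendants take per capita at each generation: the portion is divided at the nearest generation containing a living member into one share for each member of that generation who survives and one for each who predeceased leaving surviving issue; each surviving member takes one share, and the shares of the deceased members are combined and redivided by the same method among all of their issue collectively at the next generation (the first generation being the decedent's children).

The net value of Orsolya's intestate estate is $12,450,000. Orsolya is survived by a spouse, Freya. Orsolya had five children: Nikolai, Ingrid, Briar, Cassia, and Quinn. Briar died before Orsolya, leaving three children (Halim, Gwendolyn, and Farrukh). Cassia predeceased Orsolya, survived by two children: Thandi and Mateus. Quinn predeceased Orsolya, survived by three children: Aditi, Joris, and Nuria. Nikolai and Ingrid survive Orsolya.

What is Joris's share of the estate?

Joris receives $558,000.

Freya first takes $50,000, leaving a balance of $12,400,000. Freya then takes two-fifths of the balance ($4,960,000), for a total of $5,010,000. The remaining $7,440,000 passes to the descendants.
The descendants' portion ($7,440,000) is divided at the children's generation into 5 shares of $1,488,000. Nikolai and Ingrid each take $1,488,000. The 3 shares of the deceased (Briar, Cassia, and Quinn) are combined into a pool of $4,464,000.
That pool ($4,464,000) is divided at the grandchildren's generation equally among Halim, Gwendolyn, Farrukh, Thandi, Mateus, Aditi, Joris, and Nuria: $558,000 each.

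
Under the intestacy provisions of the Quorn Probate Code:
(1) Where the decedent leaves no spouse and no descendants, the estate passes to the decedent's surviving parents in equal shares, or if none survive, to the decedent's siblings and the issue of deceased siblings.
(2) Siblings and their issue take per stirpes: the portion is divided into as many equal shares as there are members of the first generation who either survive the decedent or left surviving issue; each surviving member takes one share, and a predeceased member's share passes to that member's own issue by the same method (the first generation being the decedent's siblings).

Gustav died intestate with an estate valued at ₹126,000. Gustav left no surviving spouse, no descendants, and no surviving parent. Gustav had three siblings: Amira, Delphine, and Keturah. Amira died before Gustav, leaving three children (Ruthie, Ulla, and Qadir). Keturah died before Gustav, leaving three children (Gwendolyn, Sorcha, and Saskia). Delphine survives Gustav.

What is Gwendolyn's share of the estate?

The entire ₹126,000 passes to the siblings and their issue.
That amount (₹126,000) is divided into 3 shares of ₹42,000: Delphine takes ₹42,000; Amira's ₹42,000 share passes to Amira's issue; Keturah's ₹42,000 share passes to Keturah's issue.
Amira's share (₹42,000) is divided into 3 shares of ₹14,000: Ruthie, Ulla, and Qadir each take ₹14,000.
Keturah's share (₹42,000) is divided into 3 shares of ₹14,000: Gwendolyn, Sorcha, and Saskia each take ₹14,000.

Gwendolyn receives ₹14,000.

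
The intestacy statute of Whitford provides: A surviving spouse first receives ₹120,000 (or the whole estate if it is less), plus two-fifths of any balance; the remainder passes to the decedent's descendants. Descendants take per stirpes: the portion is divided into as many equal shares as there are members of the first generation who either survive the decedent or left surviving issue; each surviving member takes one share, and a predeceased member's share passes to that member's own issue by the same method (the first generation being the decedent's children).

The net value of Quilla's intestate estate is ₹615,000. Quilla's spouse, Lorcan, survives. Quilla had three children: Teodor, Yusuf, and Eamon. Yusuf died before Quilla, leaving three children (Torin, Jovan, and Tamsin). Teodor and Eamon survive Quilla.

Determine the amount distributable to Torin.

Lorcan first takes ₹120,000, leaving a balance of ₹495,000. Lorcan then takes two-fifths of the balance (₹198,000), for a total of ₹318,000. The remaining ₹297,000 passes to the descendants.
The descendants' portion (₹297,000) is divided into 3 shares of ₹99,000: Teodor and Eamon each take ₹99,000; Yusuf's ₹99,000 share passes to Yusuf's issue.
Yusuf's share (₹99,000) is divided into 3 shares of ₹33,000: Torin, Jovan, and Tamsin each take ₹33,000.

Torin receives ₹33,000.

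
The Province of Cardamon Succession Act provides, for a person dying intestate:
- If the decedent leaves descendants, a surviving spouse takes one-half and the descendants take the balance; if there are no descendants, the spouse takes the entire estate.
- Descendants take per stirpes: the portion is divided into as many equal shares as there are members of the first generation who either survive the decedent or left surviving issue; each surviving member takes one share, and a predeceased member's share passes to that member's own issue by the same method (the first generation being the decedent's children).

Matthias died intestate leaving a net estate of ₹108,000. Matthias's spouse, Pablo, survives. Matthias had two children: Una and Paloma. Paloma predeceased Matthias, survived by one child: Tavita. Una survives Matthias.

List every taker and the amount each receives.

Pablo: ₹54,000; Una: ₹27,000; Tavita: ₹27,000

Pablo takes one-half of ₹108,000 = ₹54,000. The remaining ₹54,000 passes to the descendants.
The descendants' portion (₹54,000) is divided into 2 shares of ₹27,000: Una takes ₹27,000; Paloma's ₹27,000 share passes to Paloma's issue.
Paloma's share (₹27,000) passes entirely to Tavita.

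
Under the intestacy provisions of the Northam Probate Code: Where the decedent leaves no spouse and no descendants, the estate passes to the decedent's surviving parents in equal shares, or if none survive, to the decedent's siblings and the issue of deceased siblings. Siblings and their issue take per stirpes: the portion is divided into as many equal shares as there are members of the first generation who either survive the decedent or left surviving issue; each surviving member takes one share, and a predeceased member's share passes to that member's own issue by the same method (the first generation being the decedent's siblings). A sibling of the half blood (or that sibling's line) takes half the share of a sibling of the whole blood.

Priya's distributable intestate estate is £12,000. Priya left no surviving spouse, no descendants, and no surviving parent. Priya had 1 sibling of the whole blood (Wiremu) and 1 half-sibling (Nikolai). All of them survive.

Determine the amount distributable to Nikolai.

Nikolai receives £4,000.

The entire £12,000 passes to the siblings and their issue.
Counting each half-blood sibling's line as half a unit, there are 3/2 units in £12,000, so one unit is £8,000. Whole-blood lines (Wiremu) take £8,000 each; half-blood lines (Nikolai) take £4,000 each.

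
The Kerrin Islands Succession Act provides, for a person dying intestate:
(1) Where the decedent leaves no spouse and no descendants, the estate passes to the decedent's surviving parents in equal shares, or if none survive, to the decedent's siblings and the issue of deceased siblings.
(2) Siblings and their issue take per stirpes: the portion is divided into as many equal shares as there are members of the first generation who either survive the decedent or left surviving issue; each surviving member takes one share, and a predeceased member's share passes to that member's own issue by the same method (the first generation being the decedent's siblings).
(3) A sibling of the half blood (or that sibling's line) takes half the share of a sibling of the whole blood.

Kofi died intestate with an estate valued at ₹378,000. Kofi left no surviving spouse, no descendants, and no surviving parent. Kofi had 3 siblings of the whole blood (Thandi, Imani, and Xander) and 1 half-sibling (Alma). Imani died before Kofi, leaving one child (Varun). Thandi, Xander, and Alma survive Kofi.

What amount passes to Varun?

Varun receives ₹108,000.

The entire ₹378,000 passes to the siblings and their issue.
Counting each half-blood sibling's line as half a unit, there are 7/2 units in ₹378,000, so one unit is ₹108,000. Whole-blood lines (Thandi, Imani, and Xander) take ₹108,000 each; half-blood lines (Alma) take ₹54,000 each.
Imani's share (₹108,000) passes entirely to Varun.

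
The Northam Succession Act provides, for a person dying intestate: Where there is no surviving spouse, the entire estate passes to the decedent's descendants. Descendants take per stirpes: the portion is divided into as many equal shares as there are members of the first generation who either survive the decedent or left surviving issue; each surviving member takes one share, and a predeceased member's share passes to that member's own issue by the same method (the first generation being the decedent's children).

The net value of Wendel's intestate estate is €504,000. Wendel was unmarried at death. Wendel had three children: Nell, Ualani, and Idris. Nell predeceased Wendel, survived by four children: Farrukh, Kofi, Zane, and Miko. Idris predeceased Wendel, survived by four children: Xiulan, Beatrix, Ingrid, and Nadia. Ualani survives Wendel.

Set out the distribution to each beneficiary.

The entire €504,000 passes to the descendants.
That amount (€504,000) is divided into 3 shares of €168,000: Ualani takes €168,000; Nell's €168,000 share passes to Nell's issue; Idris's €168,000 share passes to Idris's issue.
Nell's share (€168,000) is divided into 4 shares of €42,000: Farrukh, Kofi, Zane, and Miko each take €42,000.
Idris's share (€168,000) is divided into 4 shares of €42,000: Xiulan, Beatrix, Ingrid, and Nadia each take €42,000.

Farrukh: €42,000; Kofi: €42,000; Zane: €42,000; Miko: €42,000; Ualani: €168,000; Xiulan: €42,000; Beatrix: €42,000; Ingrid: €42,000; Nadia: €42,000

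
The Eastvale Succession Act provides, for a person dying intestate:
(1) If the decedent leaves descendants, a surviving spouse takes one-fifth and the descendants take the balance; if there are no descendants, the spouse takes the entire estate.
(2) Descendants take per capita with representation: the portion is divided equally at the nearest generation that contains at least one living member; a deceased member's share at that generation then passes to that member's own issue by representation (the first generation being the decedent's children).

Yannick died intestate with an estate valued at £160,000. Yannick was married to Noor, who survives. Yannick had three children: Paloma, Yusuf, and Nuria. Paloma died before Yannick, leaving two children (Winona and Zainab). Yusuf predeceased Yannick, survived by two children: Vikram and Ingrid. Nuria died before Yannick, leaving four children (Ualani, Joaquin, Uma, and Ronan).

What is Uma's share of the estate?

Noor takes one-fifth of £160,000 = £32,000. The remaining £128,000 passes to the descendants.
No child survives, so the initial division is made at the grandchildren's generation.
The descendants' portion (£128,000) is divided into 8 shares of £16,000: Winona, Zainab, Vikram, Ingrid, Ualani, Joaquin, Uma, and Ronan each take £16,000.

Uma receives £16,000.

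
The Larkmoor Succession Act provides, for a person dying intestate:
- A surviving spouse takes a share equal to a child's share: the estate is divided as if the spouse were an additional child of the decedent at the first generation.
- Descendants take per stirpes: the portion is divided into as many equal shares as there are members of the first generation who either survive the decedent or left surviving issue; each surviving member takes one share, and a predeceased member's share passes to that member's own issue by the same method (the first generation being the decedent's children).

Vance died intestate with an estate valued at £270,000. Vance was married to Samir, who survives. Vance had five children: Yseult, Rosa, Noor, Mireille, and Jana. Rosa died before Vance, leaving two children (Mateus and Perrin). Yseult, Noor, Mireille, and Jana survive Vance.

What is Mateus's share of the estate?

Mateus receives £22,500.

The spouse counts as an additional share at the children's level, so there are 6 primary shares of £45,000. Samir takes one such share (£45,000).
The children's combined portion (£225,000) is divided into 5 shares of £45,000: Yseult, Noor, Mireille, and Jana each take £45,000; Rosa's £45,000 share passes to Rosa's issue.
Rosa's share (£45,000) is divided into 2 shares of £22,500: Mateus and Perrin each take £22,500.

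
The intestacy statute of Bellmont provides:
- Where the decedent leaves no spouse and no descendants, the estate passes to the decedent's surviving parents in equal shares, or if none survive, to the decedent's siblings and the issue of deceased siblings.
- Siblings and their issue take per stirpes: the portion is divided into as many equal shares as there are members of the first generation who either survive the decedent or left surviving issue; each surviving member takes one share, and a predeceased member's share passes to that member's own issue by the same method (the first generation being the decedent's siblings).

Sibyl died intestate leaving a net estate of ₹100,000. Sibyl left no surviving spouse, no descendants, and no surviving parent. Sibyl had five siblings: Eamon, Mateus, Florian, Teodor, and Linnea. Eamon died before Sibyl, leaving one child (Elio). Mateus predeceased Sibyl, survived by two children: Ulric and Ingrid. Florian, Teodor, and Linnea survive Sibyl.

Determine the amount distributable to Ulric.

The entire ₹100,000 passes to the siblings and their issue.
That amount (₹100,000) is divided into 5 shares of ₹20,000: Florian, Teodor, and Linnea each take ₹20,000; Eamon's ₹20,000 share passes to Eamon's issue; Mateus's ₹20,000 share passes to Mateus's issue.
Eamon's share (₹20,000) passes entirely to Elio.
Mateus's share (₹20,000) is divided into 2 shares of ₹10,000: Ulric and Ingrid each take ₹10,000.

Ulric receives ₹10,000.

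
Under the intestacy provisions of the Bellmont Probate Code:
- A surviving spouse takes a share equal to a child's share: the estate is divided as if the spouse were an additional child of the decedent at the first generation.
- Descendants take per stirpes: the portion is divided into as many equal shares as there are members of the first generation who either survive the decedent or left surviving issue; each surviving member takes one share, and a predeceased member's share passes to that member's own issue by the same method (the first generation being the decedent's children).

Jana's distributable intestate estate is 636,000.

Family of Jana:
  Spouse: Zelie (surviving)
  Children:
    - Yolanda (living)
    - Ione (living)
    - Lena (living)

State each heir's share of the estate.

Zelie: 159,000; Yolanda: 159,000; Ione: 159,000; Lena: 159,000

The spouse counts as an additional share at the children's level, so there are 4 primary shares of 159,000. Zelie takes one such share (159,000).
The children's combined portion (477,000) is divided into 3 shares of 159,000: Yolanda, Ione, and Lena each take 159,000.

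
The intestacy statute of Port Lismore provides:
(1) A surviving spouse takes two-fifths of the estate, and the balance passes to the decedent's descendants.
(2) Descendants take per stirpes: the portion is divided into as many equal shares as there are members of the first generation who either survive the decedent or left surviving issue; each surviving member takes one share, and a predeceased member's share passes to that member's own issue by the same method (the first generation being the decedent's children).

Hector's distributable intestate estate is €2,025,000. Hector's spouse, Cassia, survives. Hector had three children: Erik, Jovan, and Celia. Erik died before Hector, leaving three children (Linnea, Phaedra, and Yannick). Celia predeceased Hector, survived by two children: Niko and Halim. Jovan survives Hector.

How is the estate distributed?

Cassia takes two-fifths of €2,025,000 = €810,000. The remaining €1,215,000 passes to the descendants.
The descendants' portion (€1,215,000) is divided into 3 shares of €405,000: Jovan takes €405,000; Erik's €405,000 share passes to Erik's issue; Celia's €405,000 share passes to Celia's issue.
Erik's share (€405,000) is divided into 3 shares of €135,000: Linnea, Phaedra, and Yannick each take €135,000.
Celia's share (€405,000) is divided into 2 shares of €202,500: Niko and Halim each take €202,500.

Cassia: €810,000; Linnea: €135,000; Phaedra: €135,000; Yannick: €135,000; Jovan: €405,000; Niko: €202,500; Halim: €202,500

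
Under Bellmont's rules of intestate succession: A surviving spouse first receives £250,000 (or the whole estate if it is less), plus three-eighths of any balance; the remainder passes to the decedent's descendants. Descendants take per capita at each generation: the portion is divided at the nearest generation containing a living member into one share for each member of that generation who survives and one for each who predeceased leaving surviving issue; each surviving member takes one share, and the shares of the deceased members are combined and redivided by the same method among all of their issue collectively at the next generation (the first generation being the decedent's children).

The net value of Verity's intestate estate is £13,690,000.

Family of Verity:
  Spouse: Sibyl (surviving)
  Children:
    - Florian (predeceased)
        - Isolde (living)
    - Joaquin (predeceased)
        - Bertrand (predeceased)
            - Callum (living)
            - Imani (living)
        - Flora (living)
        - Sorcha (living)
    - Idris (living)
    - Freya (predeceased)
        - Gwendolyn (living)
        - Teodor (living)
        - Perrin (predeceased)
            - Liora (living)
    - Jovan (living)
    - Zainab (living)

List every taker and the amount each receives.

Sibyl first takes £250,000, leaving a balance of £13,440,000. Sibyl then takes three-eighths of the balance (£5,040,000), for a total of £5,290,000. The remaining £8,400,000 passes to the descendants.
The descendants' portion (£8,400,000) is divided at the children's generation into 6 shares of £1,400,000. Idris, Jovan, and Zainab each take £1,400,000. The 3 shares of the deceased (Florian, Joaquin, and Freya) are combined into a pool of £4,200,000.
That pool (£4,200,000) is divided at the grandchildren's generation into 7 shares of £600,000. Isolde, Flora, Sorcha, Gwendolyn, and Teodor each take £600,000. The 2 shares of the deceased (Bertrand and Perrin) are combined into a pool of £1,200,000.
That pool (£1,200,000) is divided at the great-grandchildren's generation equally among Callum, Imani, and Liora: £400,000 each.

Sibyl: £5,290,000; Isolde: £600,000; Callum: £400,000; Imani: £400,000; Flora: £600,000; Sorcha: £600,000; Idris: £1,400,000; Gwendolyn: £600,000; Teodor: £600,000; Liora: £400,000; Jovan: £1,400,000; Zainab: £1,400,000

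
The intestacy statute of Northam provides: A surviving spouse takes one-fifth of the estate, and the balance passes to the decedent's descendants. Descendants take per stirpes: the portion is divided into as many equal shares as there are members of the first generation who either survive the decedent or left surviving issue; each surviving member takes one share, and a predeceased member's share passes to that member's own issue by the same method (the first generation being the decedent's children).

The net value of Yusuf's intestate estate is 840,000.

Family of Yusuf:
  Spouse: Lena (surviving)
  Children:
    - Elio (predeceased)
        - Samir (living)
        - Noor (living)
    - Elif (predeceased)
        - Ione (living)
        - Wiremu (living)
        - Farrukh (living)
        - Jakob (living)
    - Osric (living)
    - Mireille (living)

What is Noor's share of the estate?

Noor receives 84,000.

Lena takes one-fifth of 840,000 = 168,000. The remaining 672,000 passes to the descendants.
The descendants' portion (672,000) is divided into 4 shares of 168,000: Osric and Mireille each take 168,000; Elio's 168,000 share passes to Elio's issue; Elif's 168,000 share passes to Elif's issue.
Elio's share (168,000) is divided into 2 shares of 84,000: Samir and Noor each take 84,000.
Elif's share (168,000) is divided into 4 shares of 42,000: Ione, Wiremu, Farrukh, and Jakob each take 42,000.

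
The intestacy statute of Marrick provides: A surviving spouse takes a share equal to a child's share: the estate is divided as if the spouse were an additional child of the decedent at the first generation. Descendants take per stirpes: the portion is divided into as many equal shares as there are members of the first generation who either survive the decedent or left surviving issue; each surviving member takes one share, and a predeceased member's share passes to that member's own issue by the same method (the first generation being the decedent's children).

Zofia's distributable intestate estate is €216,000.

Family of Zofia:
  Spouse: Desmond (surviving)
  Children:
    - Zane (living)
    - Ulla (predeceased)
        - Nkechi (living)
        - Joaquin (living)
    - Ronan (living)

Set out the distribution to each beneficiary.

The spouse counts as an additional share at the children's level, so there are 4 primary shares of €54,000. Desmond takes one such share (€54,000).
The children's combined portion (€162,000) is divided into 3 shares of €54,000: Zane and Ronan each take €54,000; Ulla's €54,000 share passes to Ulla's issue.
Ulla's share (€54,000) is divided into 2 shares of €27,000: Nkechi and Joaquin each take €27,000.

Desmond: €54,000; Zane: €54,000; Nkechi: €27,000; Joaquin: €27,000; Ronan: €54,000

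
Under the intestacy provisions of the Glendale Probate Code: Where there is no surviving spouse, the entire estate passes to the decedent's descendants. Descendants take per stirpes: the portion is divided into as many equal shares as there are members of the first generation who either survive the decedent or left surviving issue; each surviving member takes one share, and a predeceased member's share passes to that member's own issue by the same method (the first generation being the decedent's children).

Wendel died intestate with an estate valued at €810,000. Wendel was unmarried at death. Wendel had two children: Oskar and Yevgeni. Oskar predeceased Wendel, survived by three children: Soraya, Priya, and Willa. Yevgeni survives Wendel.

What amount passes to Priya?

Priya receives €135,000.

The entire €810,000 passes to the descendants.
That amount (€810,000) is divided into 2 shares of €405,000: Yevgeni takes €405,000; Oskar's €405,000 share passes to Oskar's issue.
Oskar's share (€405,000) is divided into 3 shares of €135,000: Soraya, Priya, and Willa each take €135,000.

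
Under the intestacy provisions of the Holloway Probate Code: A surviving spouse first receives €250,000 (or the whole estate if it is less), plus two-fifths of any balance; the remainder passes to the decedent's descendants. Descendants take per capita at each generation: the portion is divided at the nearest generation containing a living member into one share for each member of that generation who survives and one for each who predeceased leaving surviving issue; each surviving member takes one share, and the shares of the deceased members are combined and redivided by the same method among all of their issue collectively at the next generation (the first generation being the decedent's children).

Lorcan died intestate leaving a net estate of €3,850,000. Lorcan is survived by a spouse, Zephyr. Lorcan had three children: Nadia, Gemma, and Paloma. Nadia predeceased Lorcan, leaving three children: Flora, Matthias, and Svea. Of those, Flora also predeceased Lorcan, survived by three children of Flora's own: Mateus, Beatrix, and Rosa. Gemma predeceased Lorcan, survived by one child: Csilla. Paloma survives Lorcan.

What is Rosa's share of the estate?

Zephyr first takes €250,000, leaving a balance of €3,600,000. Zephyr then takes two-fifths of the balance (€1,440,000), for a total of €1,690,000. The remaining €2,160,000 passes to the descendants.
The descendants' portion (€2,160,000) is divided at the children's generation into 3 shares of €720,000. Paloma takes €720,000. The 2 shares of the deceased (Nadia and Gemma) are combined into a pool of €1,440,000.
That pool (€1,440,000) is divided at the grandchildren's generation into 4 shares of €360,000. Matthias, Svea, and Csilla each take €360,000. The remaining share for the deceased Flora (€360,000) is carried to the next generation.
That pool (€360,000) is divided at the great-grandchildren's generation equally among Mateus, Beatrix, and Rosa: €120,000 each.

Rosa receives €120,000.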